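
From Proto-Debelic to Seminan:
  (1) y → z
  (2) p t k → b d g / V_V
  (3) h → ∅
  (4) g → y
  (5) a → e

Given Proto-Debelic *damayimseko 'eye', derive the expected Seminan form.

demezimseyo

Seminan: start from *damayimseko.
  rule 1 (unconditioned shift): damayimseko → damazimseko
  rule 2 (intervocalic voicing): damazimseko → damazimsego
  rule 3: no change — damazimsego
  rule 4 (unconditioned shift): damazimsego → damazimseyo
  rule 5 (vowel merger): damazimseyo → demezimseyo
  ⇒ Seminan demezimseyo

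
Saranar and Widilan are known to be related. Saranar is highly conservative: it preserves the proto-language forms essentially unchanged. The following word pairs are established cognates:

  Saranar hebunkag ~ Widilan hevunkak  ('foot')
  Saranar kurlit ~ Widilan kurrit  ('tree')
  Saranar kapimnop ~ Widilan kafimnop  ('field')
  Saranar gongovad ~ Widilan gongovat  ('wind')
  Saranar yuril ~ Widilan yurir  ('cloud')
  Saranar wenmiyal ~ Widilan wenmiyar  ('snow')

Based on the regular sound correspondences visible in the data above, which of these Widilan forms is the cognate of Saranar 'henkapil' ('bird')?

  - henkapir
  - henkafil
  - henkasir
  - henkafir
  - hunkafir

kapimnop ~ kafimnop — Saranar p corresponds to Widilan f between vowels (before a front vowel).
yuril ~ yurir, wenmiyal ~ wenmiyar — Saranar l corresponds to Widilan r word-finally.
Applying these to Saranar 'henkapil':
  henkapil → henkafil   (p→f between vowels (before a front vowel))
  henkafil → henkafir   (l→r word-finally)
So the Widilan cognate is 'henkafir'.

henkafir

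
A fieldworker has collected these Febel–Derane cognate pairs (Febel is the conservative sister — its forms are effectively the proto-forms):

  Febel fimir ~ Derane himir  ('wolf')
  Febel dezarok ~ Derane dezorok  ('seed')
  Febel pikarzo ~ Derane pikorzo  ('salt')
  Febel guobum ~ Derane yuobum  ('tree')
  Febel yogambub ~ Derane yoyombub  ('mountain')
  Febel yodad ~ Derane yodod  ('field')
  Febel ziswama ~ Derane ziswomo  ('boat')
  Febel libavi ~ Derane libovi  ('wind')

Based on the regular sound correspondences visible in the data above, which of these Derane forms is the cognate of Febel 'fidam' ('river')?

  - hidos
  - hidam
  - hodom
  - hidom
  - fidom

fimir ~ himir — Febel f corresponds to Derane h word-initially before a front vowel.
yogambub ~ yoyombub, ziswama ~ ziswomo — Febel a corresponds to Derane o after a consonant, before a nasal.
Applying these to Febel 'fidam':
  fidam → hidam   (f→h word-initially before a front vowel)
  hidam → hidom   (a→o after a consonant, before a nasal)
So the Derane cognate is 'hidom'.

hidom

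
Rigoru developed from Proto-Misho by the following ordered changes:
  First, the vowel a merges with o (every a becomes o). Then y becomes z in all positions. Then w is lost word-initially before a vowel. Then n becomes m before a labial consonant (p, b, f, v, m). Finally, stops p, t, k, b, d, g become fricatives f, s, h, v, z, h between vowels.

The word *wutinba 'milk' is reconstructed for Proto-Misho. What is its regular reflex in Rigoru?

usimbo

Rigoru: start from *wutinba.
  rule 1 (vowel merger): wutinba → wutinbo
  rule 2: no change — wutinbo
  rule 3 (glide loss): wutinbo → utinbo
  rule 4 (nasal place assimilation): utinbo → utimbo
  rule 5 (intervocalic lenition): utimbo → usimbo
  ⇒ Rigoru usimbo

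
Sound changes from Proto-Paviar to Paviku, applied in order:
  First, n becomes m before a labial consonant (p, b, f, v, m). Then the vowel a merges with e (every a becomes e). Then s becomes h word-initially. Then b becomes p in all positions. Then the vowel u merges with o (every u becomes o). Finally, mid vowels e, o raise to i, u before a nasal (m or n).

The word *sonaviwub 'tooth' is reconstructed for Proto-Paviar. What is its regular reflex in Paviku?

huneviwop

Paviku: start from *sonaviwub.
  rule 1: no change — sonaviwub
  rule 2 (vowel merger): sonaviwub → soneviwub
  rule 3 (debuccalisation): soneviwub → honeviwub
  rule 4 (unconditioned shift): honeviwub → honeviwup
  rule 5 (vowel merger): honeviwup → honeviwop
  rule 6 (pre-nasal raising): honeviwop → huneviwop
  ⇒ Paviku huneviwop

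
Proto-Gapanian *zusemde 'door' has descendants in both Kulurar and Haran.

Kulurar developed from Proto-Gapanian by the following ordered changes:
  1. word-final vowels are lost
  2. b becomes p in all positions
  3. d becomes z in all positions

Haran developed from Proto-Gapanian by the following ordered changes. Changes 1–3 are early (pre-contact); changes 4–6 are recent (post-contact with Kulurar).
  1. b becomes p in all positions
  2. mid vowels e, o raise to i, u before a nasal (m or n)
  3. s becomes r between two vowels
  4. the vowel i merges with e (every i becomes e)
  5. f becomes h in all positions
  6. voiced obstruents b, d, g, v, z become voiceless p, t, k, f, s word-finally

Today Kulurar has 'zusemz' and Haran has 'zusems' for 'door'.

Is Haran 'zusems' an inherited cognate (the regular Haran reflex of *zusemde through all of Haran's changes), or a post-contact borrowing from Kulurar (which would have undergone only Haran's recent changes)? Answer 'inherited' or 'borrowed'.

If inherited, *zusemde would pass through all of Haran's changes:
Haran: start from *zusemde.
  rule 1: no change — zusemde
  rule 2 (pre-nasal raising): zusemde → zusimde
  rule 3 (rhotacism): zusimde → zurimde
  rule 4 (vowel merger): zurimde → zuremde
  rule 5: no change — zuremde
  rule 6: no change — zuremde
  ⇒ Haran zuremde
If borrowed from Kulurar 'zusemz' after the early changes, it would undergo only the recent ones:
  rule 4 (vowel merger): no change (zusemz)
  rule 5 (unconditioned shift): no change (zusemz)
  rule 6 (final devoicing): zusemz → zusems
  ⇒ as a loan: zusems
Haran 'zusems' matches the loan outcome 'zusems', not the inherited 'zuremde' — it skipped the early Haran changes, so it was borrowed from Kulurar.

borrowed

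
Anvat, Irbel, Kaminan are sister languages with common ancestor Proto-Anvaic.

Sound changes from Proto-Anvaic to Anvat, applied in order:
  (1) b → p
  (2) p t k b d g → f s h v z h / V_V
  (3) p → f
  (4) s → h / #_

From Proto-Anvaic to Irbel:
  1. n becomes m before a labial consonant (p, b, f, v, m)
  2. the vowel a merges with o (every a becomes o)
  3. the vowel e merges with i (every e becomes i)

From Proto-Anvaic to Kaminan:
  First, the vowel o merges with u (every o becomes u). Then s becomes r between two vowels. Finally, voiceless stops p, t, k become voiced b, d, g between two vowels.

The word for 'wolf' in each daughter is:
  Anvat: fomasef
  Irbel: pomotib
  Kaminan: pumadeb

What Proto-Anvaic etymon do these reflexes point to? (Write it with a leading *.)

Position 7: Anvat has f, Irbel has b, Kaminan has b. Irbel preserves b here (none of its changes turn any other segment into b), so the proto-segment is *b.
Position 1: Anvat has f, Irbel has p, Kaminan has p. Irbel preserves p here (none of its changes turn any other segment into p), so the proto-segment is *p.
Position 4: Anvat has a, Irbel has o, Kaminan has a. Anvat preserves a here (none of its changes turn any other segment into a), so the proto-segment is *a.
Continuing position by position gives *pomateb; check it forward:
Anvat: *pomateb > pomatep > pomasep > fomasef  (by unconditioned shift, intervocalic lenition, unconditioned shift)
Irbel: start from *pomateb.
  rule 1: no change — pomateb
  rule 2 (vowel merger): pomateb → pomoteb
  rule 3 (vowel merger): pomoteb → pomotib
  ⇒ Irbel pomotib
Kaminan: *pomateb > pumateb > pumadeb  (by vowel merger, intervocalic voicing)
No other proto-form is consistent with every reflex, so the reconstruction is *pomateb.

*pomateb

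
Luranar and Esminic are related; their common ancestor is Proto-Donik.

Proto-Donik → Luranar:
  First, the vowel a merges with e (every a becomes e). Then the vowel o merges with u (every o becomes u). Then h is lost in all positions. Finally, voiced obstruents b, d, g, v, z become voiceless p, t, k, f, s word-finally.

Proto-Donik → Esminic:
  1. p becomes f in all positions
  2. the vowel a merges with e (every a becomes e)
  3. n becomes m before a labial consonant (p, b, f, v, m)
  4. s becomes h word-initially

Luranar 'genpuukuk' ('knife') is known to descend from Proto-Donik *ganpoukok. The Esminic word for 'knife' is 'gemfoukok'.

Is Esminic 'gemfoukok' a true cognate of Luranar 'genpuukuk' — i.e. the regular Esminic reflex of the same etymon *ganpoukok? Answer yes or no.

Derive the expected Esminic reflex of *ganpoukok:
Esminic: *ganpoukok
  ganpoukok → ganfoukok   [unconditioned shift]
  ganfoukok → genfoukok   [vowel merger]
  genfoukok → gemfoukok   [nasal place assimilation]
  gemfoukok (rule 4 does not apply)
  giving Esminic gemfoukok.
Esminic 'gemfoukok' matches the regular reflex exactly, so the pair is cognate.

yes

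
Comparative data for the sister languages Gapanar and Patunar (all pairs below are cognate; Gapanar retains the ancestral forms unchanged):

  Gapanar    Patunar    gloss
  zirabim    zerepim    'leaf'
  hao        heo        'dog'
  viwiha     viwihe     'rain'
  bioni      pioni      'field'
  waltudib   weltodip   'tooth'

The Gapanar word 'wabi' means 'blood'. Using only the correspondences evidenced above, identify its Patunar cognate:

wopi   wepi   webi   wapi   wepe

zirabim ~ zerepim — Gapanar a corresponds to Patunar e after a consonant, before a labial obstruent.
zirabim ~ zerepim — Gapanar b corresponds to Patunar p between vowels (before a front vowel).
Applying these to Gapanar 'wabi':
  wabi → webi   (a→e after a consonant, before a labial obstruent)
  webi → wepi   (b→p between vowels (before a front vowel))
So the Patunar cognate is 'wepi'.

wepi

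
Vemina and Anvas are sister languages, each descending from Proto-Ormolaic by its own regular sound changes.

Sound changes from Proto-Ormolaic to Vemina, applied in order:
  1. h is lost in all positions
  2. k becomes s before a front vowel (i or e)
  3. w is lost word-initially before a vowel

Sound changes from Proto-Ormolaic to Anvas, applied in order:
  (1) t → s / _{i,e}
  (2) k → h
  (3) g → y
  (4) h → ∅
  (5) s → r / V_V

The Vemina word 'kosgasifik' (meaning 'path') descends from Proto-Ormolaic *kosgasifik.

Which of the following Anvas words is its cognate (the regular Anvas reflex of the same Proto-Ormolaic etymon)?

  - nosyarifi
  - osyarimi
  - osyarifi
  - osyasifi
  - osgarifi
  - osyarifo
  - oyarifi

osyarifi

Anvas: *kosgasifik
  kosgasifik (rule 1 does not apply)
  kosgasifik → hosgasifih   [unconditioned shift]
  hosgasifih → hosyasifih   [unconditioned shift]
  hosyasifih → osyasifi   [h-loss]
  osyasifi → osyarifi   [rhotacism]
  giving Anvas osyarifi.
The other candidates each miss or misapply at least one Anvas change.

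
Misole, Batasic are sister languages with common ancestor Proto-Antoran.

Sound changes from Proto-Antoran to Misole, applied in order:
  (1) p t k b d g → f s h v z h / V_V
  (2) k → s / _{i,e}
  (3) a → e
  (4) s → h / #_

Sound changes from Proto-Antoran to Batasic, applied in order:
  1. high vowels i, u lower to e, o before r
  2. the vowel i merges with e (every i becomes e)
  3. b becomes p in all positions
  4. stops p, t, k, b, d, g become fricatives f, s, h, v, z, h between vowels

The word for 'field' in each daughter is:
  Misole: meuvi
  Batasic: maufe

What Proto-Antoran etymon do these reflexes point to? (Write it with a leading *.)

Position 5: Misole has i, Batasic has e. Misole preserves i here (none of its changes turn any other segment into i), so the proto-segment is *i.
Position 2: Misole has e, Batasic has a. Batasic preserves a here (none of its changes turn any other segment into a), so the proto-segment is *a.
Verify the candidate proto-form against each daughter:
Misole: *maubi
  maubi → mauvi   [intervocalic lenition]
  mauvi (rule 2 does not apply)
  mauvi → meuvi   [vowel merger]
  meuvi (rule 4 does not apply)
  giving Misole meuvi.
Batasic: start from *maubi.
  rule 1: no change — maubi
  rule 2 (vowel merger): maubi → maube
  rule 3 (unconditioned shift): maube → maupe
  rule 4 (intervocalic lenition): maupe → maufe
  ⇒ Batasic maufe
Only *maubi yields all of Misole meuvi, Batasic maufe.

*maubi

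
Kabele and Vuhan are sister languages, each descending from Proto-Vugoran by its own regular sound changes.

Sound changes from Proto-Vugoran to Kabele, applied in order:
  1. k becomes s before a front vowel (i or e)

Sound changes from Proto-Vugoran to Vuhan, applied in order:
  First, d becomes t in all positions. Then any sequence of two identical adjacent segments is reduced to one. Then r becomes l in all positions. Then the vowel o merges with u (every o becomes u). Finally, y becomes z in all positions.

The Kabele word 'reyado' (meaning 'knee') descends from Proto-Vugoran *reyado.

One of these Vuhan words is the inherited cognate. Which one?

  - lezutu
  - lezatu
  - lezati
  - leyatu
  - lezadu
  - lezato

lezatu

Vuhan: *reyado > reyato > leyato > leyatu > lezatu  (by unconditioned shift, unconditioned shift, vowel merger, unconditioned shift)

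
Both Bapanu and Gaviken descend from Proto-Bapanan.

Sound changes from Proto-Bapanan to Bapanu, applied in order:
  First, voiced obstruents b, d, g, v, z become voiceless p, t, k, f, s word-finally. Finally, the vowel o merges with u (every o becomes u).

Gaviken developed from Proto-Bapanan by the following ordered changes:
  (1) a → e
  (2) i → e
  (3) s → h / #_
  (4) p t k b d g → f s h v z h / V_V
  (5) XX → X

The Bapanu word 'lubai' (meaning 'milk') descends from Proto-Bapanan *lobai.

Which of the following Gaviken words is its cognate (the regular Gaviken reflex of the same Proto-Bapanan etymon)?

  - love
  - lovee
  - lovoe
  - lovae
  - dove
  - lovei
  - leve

Gaviken: *lobai > lobei > lobee > lovee > love  (by vowel merger, vowel merger, intervocalic lenition, degemination)
The other candidates each miss or misapply at least one Gaviken change.

love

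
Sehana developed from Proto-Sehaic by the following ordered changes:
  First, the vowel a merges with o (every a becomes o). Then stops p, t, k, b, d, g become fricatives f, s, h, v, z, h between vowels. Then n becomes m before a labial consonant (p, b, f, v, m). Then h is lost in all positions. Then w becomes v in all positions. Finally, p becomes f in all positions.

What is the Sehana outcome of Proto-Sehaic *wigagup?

viouf

Sehana: start from *wigagup.
  rule 1 (vowel merger): wigagup → wigogup
  rule 2 (intervocalic lenition): wigogup → wihohup
  rule 3: no change — wihohup
  rule 4 (h-loss): wihohup → wioup
  rule 5 (unconditioned shift): wioup → vioup
  rule 6 (unconditioned shift): vioup → viouf
  ⇒ Sehana viouf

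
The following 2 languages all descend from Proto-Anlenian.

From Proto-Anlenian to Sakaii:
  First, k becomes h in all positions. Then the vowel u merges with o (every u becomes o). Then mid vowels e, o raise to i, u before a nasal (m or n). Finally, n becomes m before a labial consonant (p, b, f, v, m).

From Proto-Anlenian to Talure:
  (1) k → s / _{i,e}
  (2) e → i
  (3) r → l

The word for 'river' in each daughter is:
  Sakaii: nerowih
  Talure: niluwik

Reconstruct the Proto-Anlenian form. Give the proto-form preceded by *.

*neruwik

Position 3: Sakaii has r, Talure has l. Sakaii preserves r here (none of its changes turn any other segment into r), so the proto-segment is *r.
Position 2: Sakaii has e, Talure has i. Sakaii preserves e here (none of its changes turn any other segment into e), so the proto-segment is *e.
Position 4: Sakaii has o, Talure has u. Talure preserves u here (none of its changes turn any other segment into u), so the proto-segment is *u.
This points to *neruwik. Verify forward in each daughter:
Sakaii: *neruwik > neruwih > nerowih  (by unconditioned shift, vowel merger)
Talure: *neruwik > niruwik > niluwik  (by vowel merger, unconditioned shift)
*neruwik is the unique common source.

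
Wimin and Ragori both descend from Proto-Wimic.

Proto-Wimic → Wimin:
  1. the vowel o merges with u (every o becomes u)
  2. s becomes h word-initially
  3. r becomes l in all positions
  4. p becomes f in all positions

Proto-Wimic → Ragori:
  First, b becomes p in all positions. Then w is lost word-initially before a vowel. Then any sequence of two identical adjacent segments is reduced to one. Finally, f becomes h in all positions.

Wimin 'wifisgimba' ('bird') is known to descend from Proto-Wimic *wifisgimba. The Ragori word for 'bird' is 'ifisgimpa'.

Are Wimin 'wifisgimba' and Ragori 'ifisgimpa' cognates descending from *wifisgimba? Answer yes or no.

no

Derive the expected Ragori reflex of *wifisgimba:
Ragori: start from *wifisgimba.
  rule 1 (unconditioned shift): wifisgimba → wifisgimpa
  rule 2 (glide loss): wifisgimpa → ifisgimpa
  rule 3: no change — ifisgimpa
  rule 4 (unconditioned shift): ifisgimpa → ihisgimpa
  ⇒ Ragori ihisgimpa
The regular Ragori reflex would be 'ihisgimpa', but the attested form is 'ifisgimpa'. The correspondence is irregular, so they are not cognates (the Ragori form has a different source).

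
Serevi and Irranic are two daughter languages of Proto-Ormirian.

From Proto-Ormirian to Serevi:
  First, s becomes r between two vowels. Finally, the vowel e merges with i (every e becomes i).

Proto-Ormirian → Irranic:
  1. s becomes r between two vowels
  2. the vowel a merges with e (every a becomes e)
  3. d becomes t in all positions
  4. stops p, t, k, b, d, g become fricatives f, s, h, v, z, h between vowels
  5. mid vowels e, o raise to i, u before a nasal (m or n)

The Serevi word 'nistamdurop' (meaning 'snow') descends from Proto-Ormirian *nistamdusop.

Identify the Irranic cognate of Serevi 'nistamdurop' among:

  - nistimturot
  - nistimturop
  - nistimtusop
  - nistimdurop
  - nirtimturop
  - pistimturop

Irranic: start from *nistamdusop.
  rule 1 (rhotacism): nistamdusop → nistamdurop
  rule 2 (vowel merger): nistamdurop → nistemdurop
  rule 3 (unconditioned shift): nistemdurop → nistemturop
  rule 4: no change — nistemturop
  rule 5 (pre-nasal raising): nistemturop → nistimturop
  ⇒ Irranic nistimturop
Among the options, 'nistimturop' alone shows every Irranic change applied in order.

nistimturop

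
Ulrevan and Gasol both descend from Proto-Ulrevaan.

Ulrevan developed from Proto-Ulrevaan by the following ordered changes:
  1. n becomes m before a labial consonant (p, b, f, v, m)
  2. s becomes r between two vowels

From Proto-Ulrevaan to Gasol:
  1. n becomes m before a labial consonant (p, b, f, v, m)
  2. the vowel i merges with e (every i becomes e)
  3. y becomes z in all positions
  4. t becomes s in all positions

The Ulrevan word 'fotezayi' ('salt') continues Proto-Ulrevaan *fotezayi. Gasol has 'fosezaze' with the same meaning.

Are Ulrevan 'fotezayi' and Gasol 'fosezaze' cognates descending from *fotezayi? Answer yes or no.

Derive the expected Gasol reflex of *fotezayi:
Gasol: *fotezayi
  fotezayi (rule 1 does not apply)
  fotezayi → fotezaye   [vowel merger]
  fotezaye → fotezaze   [unconditioned shift]
  fotezaze → fosezaze   [unconditioned shift]
  giving Gasol fosezaze.
Gasol 'fosezaze' matches the regular reflex exactly, so the pair is cognate.

yes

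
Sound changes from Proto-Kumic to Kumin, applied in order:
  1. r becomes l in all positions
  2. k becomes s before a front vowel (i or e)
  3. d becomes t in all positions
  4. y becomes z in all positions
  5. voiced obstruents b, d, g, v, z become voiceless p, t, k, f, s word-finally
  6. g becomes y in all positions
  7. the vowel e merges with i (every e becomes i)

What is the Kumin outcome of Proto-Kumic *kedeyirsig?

Kumin: *kedeyirsig > kedeyilsig > sedeyilsig > seteyilsig > setezilsig > setezilsik > sitizilsik  (by unconditioned shift, palatalisation, unconditioned shift, unconditioned shift, final devoicing, vowel merger)

sitizilsik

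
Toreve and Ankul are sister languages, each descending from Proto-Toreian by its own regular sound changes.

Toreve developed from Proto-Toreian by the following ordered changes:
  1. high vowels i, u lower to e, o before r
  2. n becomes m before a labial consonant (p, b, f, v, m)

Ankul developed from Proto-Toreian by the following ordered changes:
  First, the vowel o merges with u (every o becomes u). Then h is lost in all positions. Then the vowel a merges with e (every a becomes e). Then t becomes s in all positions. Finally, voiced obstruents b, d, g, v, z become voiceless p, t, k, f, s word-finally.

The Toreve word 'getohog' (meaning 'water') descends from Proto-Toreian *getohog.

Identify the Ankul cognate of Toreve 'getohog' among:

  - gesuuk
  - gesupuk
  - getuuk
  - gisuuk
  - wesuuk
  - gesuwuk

gesuuk

Ankul: start from *getohog.
  rule 1 (vowel merger): getohog → getuhug
  rule 2 (h-loss): getuhug → getuug
  rule 3: no change — getuug
  rule 4 (unconditioned shift): getuug → gesuug
  rule 5 (final devoicing): gesuug → gesuuk
  ⇒ Ankul gesuuk
The other candidates each miss or misapply at least one Ankul change.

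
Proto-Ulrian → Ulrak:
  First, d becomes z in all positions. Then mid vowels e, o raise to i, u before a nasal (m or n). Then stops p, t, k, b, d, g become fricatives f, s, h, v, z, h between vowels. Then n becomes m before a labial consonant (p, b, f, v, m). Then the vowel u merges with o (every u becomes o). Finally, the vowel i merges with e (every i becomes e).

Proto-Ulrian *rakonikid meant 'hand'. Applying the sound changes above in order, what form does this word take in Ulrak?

Ulrak: *rakonikid > rakonikiz > rakunikiz > rahunihiz > rahonihiz > rahonehez  (by unconditioned shift, pre-nasal raising, intervocalic lenition, vowel merger, vowel merger)

rahonehez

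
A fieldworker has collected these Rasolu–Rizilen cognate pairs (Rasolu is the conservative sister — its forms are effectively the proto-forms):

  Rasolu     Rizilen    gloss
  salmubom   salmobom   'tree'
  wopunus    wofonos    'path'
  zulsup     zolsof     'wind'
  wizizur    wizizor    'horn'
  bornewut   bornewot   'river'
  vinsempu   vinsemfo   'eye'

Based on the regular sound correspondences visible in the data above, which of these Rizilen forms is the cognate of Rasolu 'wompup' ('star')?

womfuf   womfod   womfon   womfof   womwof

womfof

vinsempu ~ vinsemfo — Rasolu p corresponds to Rizilen f after a consonant, before a back vowel.
zulsup ~ zolsof — Rasolu u corresponds to Rizilen o after a consonant, before a labial obstruent.
zulsup ~ zolsof — Rasolu p corresponds to Rizilen f word-finally.
Applying these to Rasolu 'wompup':
  wompup → womfup   (p→f after a consonant, before a back vowel)
  womfup → womfop   (u→o after a consonant, before a labial obstruent)
  womfop → womfof   (p→f word-finally)
So the Rizilen cognate is 'womfof'.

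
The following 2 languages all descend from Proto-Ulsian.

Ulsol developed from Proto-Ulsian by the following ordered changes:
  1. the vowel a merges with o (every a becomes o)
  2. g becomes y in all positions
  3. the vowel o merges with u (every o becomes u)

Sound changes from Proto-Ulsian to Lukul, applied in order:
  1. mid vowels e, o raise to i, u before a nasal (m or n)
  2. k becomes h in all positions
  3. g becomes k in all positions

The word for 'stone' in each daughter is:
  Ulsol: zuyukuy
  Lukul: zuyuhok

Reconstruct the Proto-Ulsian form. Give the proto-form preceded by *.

*zuyukog

Position 6: Ulsol has u, Lukul has o. Lukul preserves o here (none of its changes turn any other segment into o), so the proto-segment is *o.
Position 7: Ulsol has y, Lukul has k. In Lukul, k can only continue *g, so the proto-segment is *g.
Verify the candidate proto-form against each daughter:
Ulsol: *zuyukog > zuyukoy > zuyukuy  (by unconditioned shift, vowel merger)
Lukul: *zuyukog > zuyuhog > zuyuhok  (by unconditioned shift, unconditioned shift)
*zuyukog is the unique common source.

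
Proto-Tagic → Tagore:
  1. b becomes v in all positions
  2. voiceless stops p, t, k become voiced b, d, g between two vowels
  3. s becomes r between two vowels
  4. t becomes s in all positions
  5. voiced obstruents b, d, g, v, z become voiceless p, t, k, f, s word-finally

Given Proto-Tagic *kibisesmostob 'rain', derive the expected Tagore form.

Tagore: *kibisesmostob > kivisesmostov > kiviresmostov > kiviresmossov > kiviresmossof  (by unconditioned shift, rhotacism, unconditioned shift, final devoicing)

kiviresmossof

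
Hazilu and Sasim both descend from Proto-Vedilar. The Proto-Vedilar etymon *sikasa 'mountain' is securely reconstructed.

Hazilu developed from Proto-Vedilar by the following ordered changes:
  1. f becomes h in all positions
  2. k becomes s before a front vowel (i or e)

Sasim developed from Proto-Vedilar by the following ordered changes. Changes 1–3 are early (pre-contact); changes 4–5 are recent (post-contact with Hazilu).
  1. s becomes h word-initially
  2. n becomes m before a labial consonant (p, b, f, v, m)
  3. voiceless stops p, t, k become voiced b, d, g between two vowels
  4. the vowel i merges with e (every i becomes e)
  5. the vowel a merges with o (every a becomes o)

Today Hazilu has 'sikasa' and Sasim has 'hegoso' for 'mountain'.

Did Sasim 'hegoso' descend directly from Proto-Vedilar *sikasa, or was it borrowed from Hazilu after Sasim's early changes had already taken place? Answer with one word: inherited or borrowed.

inherited

If inherited, *sikasa would pass through all of Sasim's changes:
Sasim: start from *sikasa.
  rule 1 (debuccalisation): sikasa → hikasa
  rule 2: no change — hikasa
  rule 3 (intervocalic voicing): hikasa → higasa
  rule 4 (vowel merger): higasa → hegasa
  rule 5 (vowel merger): hegasa → hegoso
  ⇒ Sasim hegoso
If borrowed from Hazilu 'sikasa' after the early changes, it would undergo only the recent ones:
  rule 4 (vowel merger): sikasa → sekasa
  rule 5 (vowel merger): sekasa → sekoso
  ⇒ as a loan: sekoso
Sasim 'hegoso' matches the inherited outcome exactly, so it is an inherited cognate, not a loan.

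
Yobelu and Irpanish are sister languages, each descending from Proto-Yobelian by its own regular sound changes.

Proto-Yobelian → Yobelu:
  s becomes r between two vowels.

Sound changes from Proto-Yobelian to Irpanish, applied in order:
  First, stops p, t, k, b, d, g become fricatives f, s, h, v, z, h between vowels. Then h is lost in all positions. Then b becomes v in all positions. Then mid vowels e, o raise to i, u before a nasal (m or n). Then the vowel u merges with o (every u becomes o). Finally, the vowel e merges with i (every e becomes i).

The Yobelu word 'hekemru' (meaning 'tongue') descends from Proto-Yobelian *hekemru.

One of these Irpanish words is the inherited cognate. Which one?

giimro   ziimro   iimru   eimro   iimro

iimro

Irpanish: *hekemru > hehemru > eemru > eimru > eimro > iimro  (by intervocalic lenition, h-loss, pre-nasal raising, vowel merger, vowel merger)
Among the options, 'iimro' alone shows every Irpanish change applied in order.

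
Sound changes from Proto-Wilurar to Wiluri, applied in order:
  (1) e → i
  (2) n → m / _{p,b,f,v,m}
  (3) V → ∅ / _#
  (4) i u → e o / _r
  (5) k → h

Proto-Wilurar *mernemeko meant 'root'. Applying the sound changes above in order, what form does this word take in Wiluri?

mernimih

Wiluri: *mernemeko
  mernemeko → mirnimiko   [vowel merger]
  mirnimiko (rule 2 does not apply)
  mirnimiko → mirnimik   [apocope]
  mirnimik → mernimik   [pre-rhotic lowering]
  mernimik → mernimih   [unconditioned shift]
  giving Wiluri mernimih.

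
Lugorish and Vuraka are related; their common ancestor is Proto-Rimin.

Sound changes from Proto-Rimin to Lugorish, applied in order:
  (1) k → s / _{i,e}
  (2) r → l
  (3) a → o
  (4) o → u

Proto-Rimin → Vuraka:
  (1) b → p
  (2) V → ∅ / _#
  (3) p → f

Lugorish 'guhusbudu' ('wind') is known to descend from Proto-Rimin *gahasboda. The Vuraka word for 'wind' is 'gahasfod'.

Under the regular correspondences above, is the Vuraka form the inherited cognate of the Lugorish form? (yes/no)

yes

Derive the expected Vuraka reflex of *gahasboda:
Vuraka: *gahasboda > gahaspoda > gahaspod > gahasfod  (by unconditioned shift, apocope, unconditioned shift)
Vuraka 'gahasfod' matches the regular reflex exactly, so the pair is cognate.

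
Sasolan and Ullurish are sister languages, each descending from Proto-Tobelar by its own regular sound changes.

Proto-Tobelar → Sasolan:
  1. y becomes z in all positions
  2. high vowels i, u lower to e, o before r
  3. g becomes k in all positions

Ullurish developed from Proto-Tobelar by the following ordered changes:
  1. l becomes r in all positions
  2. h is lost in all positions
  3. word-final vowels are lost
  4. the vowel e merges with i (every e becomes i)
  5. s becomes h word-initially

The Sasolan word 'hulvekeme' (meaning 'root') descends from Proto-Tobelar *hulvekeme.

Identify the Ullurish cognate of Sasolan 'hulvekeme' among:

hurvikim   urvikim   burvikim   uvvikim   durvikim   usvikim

Ullurish: *hulvekeme
  hulvekeme → hurvekeme   [unconditioned shift]
  hurvekeme → urvekeme   [h-loss]
  urvekeme → urvekem   [apocope]
  urvekem → urvikim   [vowel merger]
  urvikim (rule 5 does not apply)
  giving Ullurish urvikim.
Among the options, 'urvikim' alone shows every Ullurish change applied in order.

urvikim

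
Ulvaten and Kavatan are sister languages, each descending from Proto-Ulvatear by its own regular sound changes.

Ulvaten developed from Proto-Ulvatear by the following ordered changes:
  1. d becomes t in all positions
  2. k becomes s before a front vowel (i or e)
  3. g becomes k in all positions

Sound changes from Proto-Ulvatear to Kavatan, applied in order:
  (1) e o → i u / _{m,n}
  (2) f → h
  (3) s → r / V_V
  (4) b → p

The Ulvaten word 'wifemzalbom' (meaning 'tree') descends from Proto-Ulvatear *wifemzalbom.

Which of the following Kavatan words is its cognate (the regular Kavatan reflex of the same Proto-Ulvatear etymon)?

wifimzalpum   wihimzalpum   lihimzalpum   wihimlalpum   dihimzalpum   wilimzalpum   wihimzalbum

wihimzalpum

Kavatan: *wifemzalbom
  wifemzalbom → wifimzalbum   [pre-nasal raising]
  wifimzalbum → wihimzalbum   [unconditioned shift]
  wihimzalbum (rule 3 does not apply)
  wihimzalbum → wihimzalpum   [unconditioned shift]
  giving Kavatan wihimzalpum.
Only 'wihimzalpum' matches the regular Kavatan development of *wifemzalbom.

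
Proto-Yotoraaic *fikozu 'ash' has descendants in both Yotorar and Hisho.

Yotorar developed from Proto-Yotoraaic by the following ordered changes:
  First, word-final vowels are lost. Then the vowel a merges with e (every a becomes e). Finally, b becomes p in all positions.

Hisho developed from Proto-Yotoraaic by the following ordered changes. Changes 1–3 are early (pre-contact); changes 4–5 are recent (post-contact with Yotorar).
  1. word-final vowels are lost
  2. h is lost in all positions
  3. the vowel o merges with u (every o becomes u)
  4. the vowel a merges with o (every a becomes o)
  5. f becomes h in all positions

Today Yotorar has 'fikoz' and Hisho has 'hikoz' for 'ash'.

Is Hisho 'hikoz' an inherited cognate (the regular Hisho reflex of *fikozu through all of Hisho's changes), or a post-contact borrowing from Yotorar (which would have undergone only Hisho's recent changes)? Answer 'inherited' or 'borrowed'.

If inherited, *fikozu would pass through all of Hisho's changes:
Hisho: *fikozu > fikoz > fikuz > hikuz  (by apocope, vowel merger, unconditioned shift)
If borrowed from Yotorar 'fikoz' after the early changes, it would undergo only the recent ones:
  rule 4 (vowel merger): no change (fikoz)
  rule 5 (unconditioned shift): fikoz → hikoz
  ⇒ as a loan: hikoz
Hisho 'hikoz' matches the loan outcome 'hikoz', not the inherited 'hikuz' — it skipped the early Hisho changes, so it was borrowed from Yotorar.

borrowed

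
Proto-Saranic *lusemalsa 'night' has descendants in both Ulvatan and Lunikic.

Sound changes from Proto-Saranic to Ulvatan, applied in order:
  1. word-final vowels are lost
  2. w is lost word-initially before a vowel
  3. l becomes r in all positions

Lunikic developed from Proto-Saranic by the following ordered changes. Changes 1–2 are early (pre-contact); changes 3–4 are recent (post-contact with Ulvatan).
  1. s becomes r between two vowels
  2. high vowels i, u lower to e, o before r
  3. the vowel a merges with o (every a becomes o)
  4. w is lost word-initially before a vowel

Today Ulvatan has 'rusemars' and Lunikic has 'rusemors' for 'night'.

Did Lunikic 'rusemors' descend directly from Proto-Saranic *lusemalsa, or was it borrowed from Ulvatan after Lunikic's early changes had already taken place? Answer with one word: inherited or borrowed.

If inherited, *lusemalsa would pass through all of Lunikic's changes:
Lunikic: *lusemalsa
  lusemalsa → luremalsa   [rhotacism]
  luremalsa → loremalsa   [pre-rhotic lowering]
  loremalsa → loremolso   [vowel merger]
  loremolso (rule 4 does not apply)
  giving Lunikic loremolso.
If borrowed from Ulvatan 'rusemars' after the early changes, it would undergo only the recent ones:
  rule 3 (vowel merger): rusemars → rusemors
  rule 4 (glide loss): no change (rusemors)
  ⇒ as a loan: rusemors
Lunikic 'rusemors' matches the loan outcome 'rusemors', not the inherited 'loremolso' — it skipped the early Lunikic changes, so it was borrowed from Ulvatan.

borrowed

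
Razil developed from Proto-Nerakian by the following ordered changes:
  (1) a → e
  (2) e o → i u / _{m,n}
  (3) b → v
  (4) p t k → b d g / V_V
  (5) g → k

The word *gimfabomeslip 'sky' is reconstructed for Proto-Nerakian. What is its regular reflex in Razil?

kimfevumeslip

Razil: start from *gimfabomeslip.
  rule 1 (vowel merger): gimfabomeslip → gimfebomeslip
  rule 2 (pre-nasal raising): gimfebomeslip → gimfebumeslip
  rule 3 (unconditioned shift): gimfebumeslip → gimfevumeslip
  rule 4: no change — gimfevumeslip
  rule 5 (unconditioned shift): gimfevumeslip → kimfevumeslip
  ⇒ Razil kimfevumeslip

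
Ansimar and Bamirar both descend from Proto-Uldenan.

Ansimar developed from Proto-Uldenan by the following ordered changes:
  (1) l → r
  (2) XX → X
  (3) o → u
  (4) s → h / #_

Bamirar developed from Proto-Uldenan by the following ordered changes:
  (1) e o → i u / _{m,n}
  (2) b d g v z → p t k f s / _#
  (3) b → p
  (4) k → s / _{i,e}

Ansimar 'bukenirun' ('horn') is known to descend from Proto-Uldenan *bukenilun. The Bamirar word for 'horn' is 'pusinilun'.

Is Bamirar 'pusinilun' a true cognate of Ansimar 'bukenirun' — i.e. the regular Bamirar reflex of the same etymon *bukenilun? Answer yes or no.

yes

Derive the expected Bamirar reflex of *bukenilun:
Bamirar: *bukenilun > bukinilun > pukinilun > pusinilun  (by pre-nasal raising, unconditioned shift, palatalisation)
Bamirar 'pusinilun' matches the regular reflex exactly, so the pair is cognate.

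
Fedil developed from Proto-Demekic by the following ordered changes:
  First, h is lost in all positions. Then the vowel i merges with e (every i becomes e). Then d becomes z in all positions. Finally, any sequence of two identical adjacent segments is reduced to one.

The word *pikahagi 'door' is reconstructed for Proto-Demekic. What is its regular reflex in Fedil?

Fedil: *pikahagi
  pikahagi → pikaagi   [h-loss]
  pikaagi → pekaage   [vowel merger]
  pekaage (rule 3 does not apply)
  pekaage → pekage   [degemination]
  giving Fedil pekage.

pekage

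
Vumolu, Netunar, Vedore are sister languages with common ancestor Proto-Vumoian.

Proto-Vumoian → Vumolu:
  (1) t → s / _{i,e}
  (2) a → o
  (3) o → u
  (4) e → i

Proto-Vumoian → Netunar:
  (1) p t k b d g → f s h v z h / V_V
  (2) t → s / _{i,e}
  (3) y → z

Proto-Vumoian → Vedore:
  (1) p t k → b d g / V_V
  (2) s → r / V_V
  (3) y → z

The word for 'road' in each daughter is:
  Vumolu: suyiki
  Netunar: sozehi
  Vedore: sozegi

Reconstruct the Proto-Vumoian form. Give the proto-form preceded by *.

Position 3: Vumolu has y, Netunar has z, Vedore has z. Vumolu preserves y here (none of its changes turn any other segment into y), so the proto-segment is *y.
Position 5: Vumolu has k, Netunar has h, Vedore has g. Vumolu preserves k here (none of its changes turn any other segment into k), so the proto-segment is *k.
Position 4: Vumolu has i, Netunar has e, Vedore has e. Netunar preserves e here (none of its changes turn any other segment into e), so the proto-segment is *e.
This points to *soyeki. Verify forward in each daughter:
Vumolu: start from *soyeki.
  rule 1: no change — soyeki
  rule 2: no change — soyeki
  rule 3 (vowel merger): soyeki → suyeki
  rule 4 (vowel merger): suyeki → suyiki
  ⇒ Vumolu suyiki
Netunar: start from *soyeki.
  rule 1 (intervocalic lenition): soyeki → soyehi
  rule 2: no change — soyehi
  rule 3 (unconditioned shift): soyehi → sozehi
  ⇒ Netunar sozehi
Vedore: *soyeki
  soyeki → soyegi   [intervocalic voicing]
  soyegi (rule 2 does not apply)
  soyegi → sozegi   [unconditioned shift]
  giving Vedore sozegi.
No other proto-form is consistent with every reflex, so the reconstruction is *soyeki.

*soyeki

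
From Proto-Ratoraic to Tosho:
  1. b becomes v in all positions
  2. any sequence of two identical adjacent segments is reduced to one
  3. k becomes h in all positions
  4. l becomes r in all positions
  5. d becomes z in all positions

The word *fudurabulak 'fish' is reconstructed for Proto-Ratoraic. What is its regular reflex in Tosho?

Tosho: *fudurabulak
  fudurabulak → fuduravulak   [unconditioned shift]
  fuduravulak (rule 2 does not apply)
  fuduravulak → fuduravulah   [unconditioned shift]
  fuduravulah → fuduravurah   [unconditioned shift]
  fuduravurah → fuzuravurah   [unconditioned shift]
  giving Tosho fuzuravurah.

fuzuravurah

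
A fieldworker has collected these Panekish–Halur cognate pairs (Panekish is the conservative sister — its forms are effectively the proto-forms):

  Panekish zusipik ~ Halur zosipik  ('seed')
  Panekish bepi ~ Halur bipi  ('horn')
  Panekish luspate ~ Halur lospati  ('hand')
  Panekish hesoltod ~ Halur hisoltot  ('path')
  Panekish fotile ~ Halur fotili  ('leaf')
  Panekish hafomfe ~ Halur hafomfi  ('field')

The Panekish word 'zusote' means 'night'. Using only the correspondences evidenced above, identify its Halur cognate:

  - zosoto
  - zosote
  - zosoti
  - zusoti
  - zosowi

zusipik ~ zosipik, luspate ~ lospati — Panekish u corresponds to Halur o after a consonant, before a consonant other than r, m, n, p, b, f, v.
luspate ~ lospati, fotile ~ fotili — Panekish e corresponds to Halur i word-finally.
Applying these to Panekish 'zusote':
  zusote → zosote   (u→o after a consonant, before a consonant other than r, m, n, p, b, f, v)
  zosote → zosoti   (e→i word-finally)
So the Halur cognate is 'zosoti'.

zosoti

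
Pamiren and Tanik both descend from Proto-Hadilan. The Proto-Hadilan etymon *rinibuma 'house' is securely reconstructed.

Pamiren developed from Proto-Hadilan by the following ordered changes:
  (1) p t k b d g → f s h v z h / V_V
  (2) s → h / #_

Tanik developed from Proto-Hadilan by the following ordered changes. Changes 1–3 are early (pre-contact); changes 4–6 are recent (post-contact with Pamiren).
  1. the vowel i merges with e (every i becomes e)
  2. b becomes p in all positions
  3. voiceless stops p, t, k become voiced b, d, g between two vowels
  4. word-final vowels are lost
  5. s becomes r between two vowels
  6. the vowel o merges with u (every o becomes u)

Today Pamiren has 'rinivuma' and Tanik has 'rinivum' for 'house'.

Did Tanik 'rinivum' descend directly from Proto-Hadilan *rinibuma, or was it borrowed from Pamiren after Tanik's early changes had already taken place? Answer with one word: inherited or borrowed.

If inherited, *rinibuma would pass through all of Tanik's changes:
Tanik: start from *rinibuma.
  rule 1 (vowel merger): rinibuma → renebuma
  rule 2 (unconditioned shift): renebuma → renepuma
  rule 3 (intervocalic voicing): renepuma → renebuma
  rule 4 (apocope): renebuma → renebum
  rule 5: no change — renebum
  rule 6: no change — renebum
  ⇒ Tanik renebum
If borrowed from Pamiren 'rinivuma' after the early changes, it would undergo only the recent ones:
  rule 4 (apocope): rinivuma → rinivum
  rule 5 (rhotacism): no change (rinivum)
  rule 6 (vowel merger): no change (rinivum)
  ⇒ as a loan: rinivum
Tanik 'rinivum' matches the loan outcome 'rinivum', not the inherited 'renebum' — it skipped the early Tanik changes, so it was borrowed from Pamiren.

borrowed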